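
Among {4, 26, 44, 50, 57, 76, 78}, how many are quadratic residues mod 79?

(4/79) = +1 → QR.
(26/79) = +1 → QR.
(44/79) = +1 → QR.
(50/79) = +1 → QR.
(57/79) = -1 → non-residue.
(76/79) = +1 → QR.
(78/79) = -1 → non-residue.
Total quadratic residues among the 7: 5.

5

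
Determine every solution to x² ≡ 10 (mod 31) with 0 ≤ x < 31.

14, 17

Since 31 ≡ 3 (mod 4), a square root of 10 is 10^((31+1)/4) = 10^8 mod 31.
Repeated squaring: 10^2≡7, 10^4≡18, 10^8≡14 (mod 31).
10^8 = 10^(8) ≡ 14 (mod 31).
Check: 14² = 196 ≡ 10 (mod 31). The two roots are 14 and 17.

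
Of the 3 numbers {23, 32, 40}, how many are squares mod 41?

3

(23/41) = +1 → QR.
(32/41) = +1 → QR.
(40/41) = +1 → QR.
Total quadratic residues among the 3: 3.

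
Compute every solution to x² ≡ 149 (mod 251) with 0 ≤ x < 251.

20, 231

Since 251 ≡ 3 (mod 4), a square root of 149 is 149^((251+1)/4) = 149^63 mod 251.
Repeated squaring: 149^2≡113, 149^4≡219, 149^8≡20, 149^16≡149, 149^32≡113 (mod 251).
149^63 = 149^(32+16+8+4+2+1) ≡ 20 (mod 251).
Check: 20² = 400 ≡ 149 (mod 251). The two roots are 20 and 231.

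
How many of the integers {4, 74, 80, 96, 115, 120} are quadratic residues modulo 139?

(4/139) = +1 → QR.
(74/139) = -1 → non-residue.
(80/139) = +1 → QR.
(96/139) = +1 → QR.
(115/139) = -1 → non-residue.
(120/139) = +1 → QR.
Total quadratic residues among the 6: 4.

4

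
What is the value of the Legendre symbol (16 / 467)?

1

Pull out 2^4: since 467 ≡ 3 (mod 8), (2/467) = -1, so (2/467)^4 = +1.
Reached (1/467) = 1. Collecting the sign flips along the way, the symbol is +1.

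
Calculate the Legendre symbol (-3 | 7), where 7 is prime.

First reduce: -3 ≡ 4 (mod 7).
Pull out 2^2: since 7 ≡ 7 (mod 8), (2/7) = +1, so (2/7)^2 = +1.
Reached (1/7) = 1. Collecting the sign flips along the way, the symbol is +1.

1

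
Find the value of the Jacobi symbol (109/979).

Reciprocity: 109 ≡ 1 and 979 ≡ 3 (mod 4), so (109/979) = +(979/109).
Reduce top mod 109: now compute (107/109).
Reciprocity: 107 ≡ 3 and 109 ≡ 1 (mod 4), so (107/109) = +(109/107).
Reduce top mod 107: now compute (2/107).
Pull out 2: since 107 ≡ 3 (mod 8), (2/107) = -1.
Reached (1/107) = 1. Collecting the sign flips along the way, the symbol is -1.

-1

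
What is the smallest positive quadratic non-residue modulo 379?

2

(2/379) = −1, so 2 is the smallest positive non-residue mod 379.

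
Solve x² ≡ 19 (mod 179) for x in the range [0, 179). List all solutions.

Since 179 ≡ 3 (mod 4), a square root of 19 is 19^((179+1)/4) = 19^45 mod 179.
Repeated squaring: 19^2≡3, 19^4≡9, 19^8≡81, 19^16≡117, 19^32≡85 (mod 179).
19^45 = 19^(32+8+4+1) ≡ 52 (mod 179).
Check: 52² = 2704 ≡ 19 (mod 179). The two roots are 52 and 127.

52, 127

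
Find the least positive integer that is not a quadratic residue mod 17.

(2/17) = +1, so 2 is a residue.
(3/17) = −1, so 3 is the smallest positive non-residue mod 17.

3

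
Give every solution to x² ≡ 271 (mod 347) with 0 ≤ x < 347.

74, 273

Since 347 ≡ 3 (mod 4), a square root of 271 is 271^((347+1)/4) = 271^87 mod 347.
Repeated squaring: 271^2≡224, 271^4≡208, 271^8≡236, 271^16≡176, 271^32≡93, 271^64≡321 (mod 347).
271^87 = 271^(64+16+4+2+1) ≡ 74 (mod 347).
Check: 74² = 5476 ≡ 271 (mod 347). The two roots are 74 and 273.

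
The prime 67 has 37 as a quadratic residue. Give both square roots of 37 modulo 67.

29, 38

Since 67 ≡ 3 (mod 4), a square root of 37 is 37^((67+1)/4) = 37^17 mod 67.
Repeated squaring: 37^2≡29, 37^4≡37, 37^8≡29, 37^16≡37 (mod 67).
37^17 = 37^(16+1) ≡ 29 (mod 67).
Check: 29² = 841 ≡ 37 (mod 67). The two roots are 29 and 38.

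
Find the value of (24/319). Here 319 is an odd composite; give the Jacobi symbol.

-1

Pull out 2^3: since 319 ≡ 7 (mod 8), (2/319) = +1, so (2/319)^3 = +1.
Reciprocity: 3 ≡ 3 and 319 ≡ 3 (mod 4), so (3/319) = −(319/3).
Reduce top mod 3: now compute (1/3).
Reached (1/3) = 1. Collecting the sign flips along the way, the symbol is -1.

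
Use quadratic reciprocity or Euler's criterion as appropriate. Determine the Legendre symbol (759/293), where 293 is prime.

-1

Euler's criterion: (759/293) ≡ 173^146 (mod 293).
173^2 ≡ 43 (mod 293)
173^4 ≡ 91 (mod 293)
173^8 ≡ 77 (mod 293)
173^16 ≡ 69 (mod 293)
173^32 ≡ 73 (mod 293)
173^64 ≡ 55 (mod 293)
173^128 ≡ 95 (mod 293)
173^146 = 173^(128+16+2) ≡ 292 (mod 293).
Result is 292 ≡ −1, so (759/293) = −1.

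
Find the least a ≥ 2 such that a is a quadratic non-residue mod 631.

(2/631) = +1, so 2 is a residue.
(3/631) = −1, so 3 is the smallest positive non-residue mod 631.

3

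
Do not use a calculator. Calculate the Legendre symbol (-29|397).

1

Euler's criterion: (-29/397) ≡ 368^198 (mod 397).
368^2 ≡ 47 (mod 397)
368^4 ≡ 224 (mod 397)
368^8 ≡ 154 (mod 397)
368^16 ≡ 293 (mod 397)
368^32 ≡ 97 (mod 397)
368^64 ≡ 278 (mod 397)
368^128 ≡ 266 (mod 397)
368^198 = 368^(128+64+4+2) ≡ 1 (mod 397).
Result is 1, so (-29/397) = 1.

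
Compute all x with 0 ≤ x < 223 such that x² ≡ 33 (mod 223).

Since 223 ≡ 3 (mod 4), a square root of 33 is 33^((223+1)/4) = 33^56 mod 223.
Repeated squaring: 33^2≡197, 33^4≡7, 33^8≡49, 33^16≡171, 33^32≡28 (mod 223).
33^56 = 33^(32+16+8) ≡ 16 (mod 223).
Check: 16² = 256 ≡ 33 (mod 223). The two roots are 16 and 207.

16, 207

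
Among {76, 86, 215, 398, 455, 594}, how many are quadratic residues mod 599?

1

(76/599) = +1 → QR.
(86/599) = -1 → non-residue.
(215/599) = -1 → non-residue.
(398/599) = -1 → non-residue.
(455/599) = -1 → non-residue.
(594/599) = -1 → non-residue.
Total quadratic residues among the 6: 1.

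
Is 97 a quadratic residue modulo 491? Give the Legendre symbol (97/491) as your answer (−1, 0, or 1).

1

Euler's criterion: (97/491) ≡ 97^245 (mod 491).
97^2 ≡ 80 (mod 491)
97^4 ≡ 17 (mod 491)
97^8 ≡ 289 (mod 491)
97^16 ≡ 51 (mod 491)
97^32 ≡ 146 (mod 491)
97^64 ≡ 203 (mod 491)
97^128 ≡ 456 (mod 491)
97^245 = 97^(128+64+32+16+4+1) ≡ 1 (mod 491).
Result is 1, so (97/491) = 1.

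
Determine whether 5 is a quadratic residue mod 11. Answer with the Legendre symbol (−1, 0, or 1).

Euler's criterion: (5/11) ≡ 5^5 (mod 11).
5^2 ≡ 3 (mod 11)
5^4 ≡ 9 (mod 11)
5^5 = 5^(4+1) ≡ 1 (mod 11).
Result is 1, so (5/11) = 1.

1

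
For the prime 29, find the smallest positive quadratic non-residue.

2

(2/29) = −1, so 2 is the smallest positive non-residue mod 29.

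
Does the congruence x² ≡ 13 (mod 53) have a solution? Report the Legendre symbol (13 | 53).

1

Reciprocity: 13 ≡ 1 and 53 ≡ 1 (mod 4), so (13/53) = +(53/13).
Reduce top mod 13: now compute (1/13).
Reached (1/13) = 1. Collecting the sign flips along the way, the symbol is +1.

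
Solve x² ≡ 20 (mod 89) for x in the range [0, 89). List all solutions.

38, 51

89 ≡ 1 (mod 4), so we find a root by search.
Trying successive values, 38² = 1444 ≡ 20 (mod 89). The other root is 89 − 38 = 51.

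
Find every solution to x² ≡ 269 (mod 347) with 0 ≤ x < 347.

Since 347 ≡ 3 (mod 4), a square root of 269 is 269^((347+1)/4) = 269^87 mod 347.
Repeated squaring: 269^2≡185, 269^4≡219, 269^8≡75, 269^16≡73, 269^32≡124, 269^64≡108 (mod 347).
269^87 = 269^(64+16+4+2+1) ≡ 160 (mod 347).
Check: 160² = 25600 ≡ 269 (mod 347). The two roots are 160 and 187.

160, 187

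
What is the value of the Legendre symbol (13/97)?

Reciprocity: 13 ≡ 1 and 97 ≡ 1 (mod 4), so (13/97) = +(97/13).
Reduce top mod 13: now compute (6/13).
Pull out 2: since 13 ≡ 5 (mod 8), (2/13) = -1.
Reciprocity: 3 ≡ 3 and 13 ≡ 1 (mod 4), so (3/13) = +(13/3).
Reduce top mod 3: now compute (1/3).
Reached (1/3) = 1. Collecting the sign flips along the way, the symbol is -1.

-1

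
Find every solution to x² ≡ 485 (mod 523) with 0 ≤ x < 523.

Since 523 ≡ 3 (mod 4), a square root of 485 is 485^((523+1)/4) = 485^131 mod 523.
Repeated squaring: 485^2≡398, 485^4≡458, 485^8≡41, 485^16≡112, 485^32≡515, 485^64≡64, 485^128≡435 (mod 523).
485^131 = 485^(128+2+1) ≡ 400 (mod 523).
Check: 400² = 160000 ≡ 485 (mod 523). The two roots are 123 and 400.

123, 400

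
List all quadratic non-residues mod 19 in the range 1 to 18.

2, 3, 8, 10, 12, 13, 14, 15, 18

Square k = 1,…,9 (k and 19−k give the same square):
1²=1, 2²=4, 3²=9, 4²=16, 5²≡6, 6²≡17, 7²≡11, 8²≡7, 9²≡5 (mod 19).
The residues are {1, 4, 5, 6, 7, 9, 11, 16, 17}; the non-residues are the remaining 9 nonzero classes.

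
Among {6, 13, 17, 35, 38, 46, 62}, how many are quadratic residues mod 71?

(6/71) = +1 → QR.
(13/71) = -1 → non-residue.
(17/71) = -1 → non-residue.
(35/71) = -1 → non-residue.
(38/71) = +1 → QR.
(46/71) = -1 → non-residue.
(62/71) = -1 → non-residue.
Total quadratic residues among the 7: 2.

2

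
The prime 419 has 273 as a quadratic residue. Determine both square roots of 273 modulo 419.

Since 419 ≡ 3 (mod 4), a square root of 273 is 273^((419+1)/4) = 273^105 mod 419.
Repeated squaring: 273^2≡366, 273^4≡295, 273^8≡292, 273^16≡207, 273^32≡111, 273^64≡170 (mod 419).
273^105 = 273^(64+32+8+1) ≡ 333 (mod 419).
Check: 333² = 110889 ≡ 273 (mod 419). The two roots are 86 and 333.

86, 333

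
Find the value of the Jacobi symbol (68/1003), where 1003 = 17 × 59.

Pull out 2^2: since 1003 ≡ 3 (mod 8), (2/1003) = -1, so (2/1003)^2 = +1.
Reciprocity: 17 ≡ 1 and 1003 ≡ 3 (mod 4), so (17/1003) = +(1003/17).
Reduce top mod 17: now compute (0/17).
Top reduces to 0: gcd > 1, so the symbol is 0.

0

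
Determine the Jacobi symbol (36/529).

Pull out 2^2: since 529 ≡ 1 (mod 8), (2/529) = +1, so (2/529)^2 = +1.
Reciprocity: 9 ≡ 1 and 529 ≡ 1 (mod 4), so (9/529) = +(529/9).
Reduce top mod 9: now compute (7/9).
Reciprocity: 7 ≡ 3 and 9 ≡ 1 (mod 4), so (7/9) = +(9/7).
Reduce top mod 7: now compute (2/7).
Pull out 2: since 7 ≡ 7 (mod 8), (2/7) = +1.
Reached (1/7) = 1. Collecting the sign flips along the way, the symbol is +1.

1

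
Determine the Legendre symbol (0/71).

Top reduces to 0: gcd > 1, so the symbol is 0.

0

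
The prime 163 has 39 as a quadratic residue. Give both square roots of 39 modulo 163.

56, 107

Since 163 ≡ 3 (mod 4), a square root of 39 is 39^((163+1)/4) = 39^41 mod 163.
Repeated squaring: 39^2≡54, 39^4≡145, 39^8≡161, 39^16≡4, 39^32≡16 (mod 163).
39^41 = 39^(32+8+1) ≡ 56 (mod 163).
Check: 56² = 3136 ≡ 39 (mod 163). The two roots are 56 and 107.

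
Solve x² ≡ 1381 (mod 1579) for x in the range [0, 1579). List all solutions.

168, 1411

Since 1579 ≡ 3 (mod 4), a square root of 1381 is 1381^((1579+1)/4) = 1381^395 mod 1579.
Repeated squaring: 1381^2≡1308, 1381^4≡807, 1381^8≡701, 1381^16≡332, 1381^32≡1273, 1381^64≡475, 1381^128≡1407, 1381^256≡1162 (mod 1579).
1381^395 = 1381^(256+128+8+2+1) ≡ 1411 (mod 1579).
Check: 1411² = 1990921 ≡ 1381 (mod 1579). The two roots are 168 and 1411.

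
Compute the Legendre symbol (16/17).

1

Euler's criterion: (16/17) ≡ 16^8 (mod 17).
16^2 ≡ 1 (mod 17)
16^4 ≡ 1 (mod 17)
16^8 ≡ 1 (mod 17)
16^8 = 16^(8) ≡ 1 (mod 17).
Result is 1, so (16/17) = 1.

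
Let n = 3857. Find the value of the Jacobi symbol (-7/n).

0

First reduce: -7 ≡ 3850 (mod 3857).
Pull out 2: since 3857 ≡ 1 (mod 8), (2/3857) = +1.
Reciprocity: 1925 ≡ 1 and 3857 ≡ 1 (mod 4), so (1925/3857) = +(3857/1925).
Reduce top mod 1925: now compute (7/1925).
Reciprocity: 7 ≡ 3 and 1925 ≡ 1 (mod 4), so (7/1925) = +(1925/7).
Reduce top mod 7: now compute (0/7).
Top reduces to 0: gcd > 1, so the symbol is 0.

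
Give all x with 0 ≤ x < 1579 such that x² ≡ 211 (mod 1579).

Since 1579 ≡ 3 (mod 4), a square root of 211 is 211^((1579+1)/4) = 211^395 mod 1579.
Repeated squaring: 211^2≡309, 211^4≡741, 211^8≡1168, 211^16≡1547, 211^32≡1024, 211^64≡120, 211^128≡189, 211^256≡983 (mod 1579).
211^395 = 211^(256+128+8+2+1) ≡ 1097 (mod 1579).
Check: 1097² = 1203409 ≡ 211 (mod 1579). The two roots are 482 and 1097.

482, 1097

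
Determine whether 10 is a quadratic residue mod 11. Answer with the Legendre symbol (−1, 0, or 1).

Pull out 2: since 11 ≡ 3 (mod 8), (2/11) = -1.
Reciprocity: 5 ≡ 1 and 11 ≡ 3 (mod 4), so (5/11) = +(11/5).
Reduce top mod 5: now compute (1/5).
Reached (1/5) = 1. Collecting the sign flips along the way, the symbol is -1.

-1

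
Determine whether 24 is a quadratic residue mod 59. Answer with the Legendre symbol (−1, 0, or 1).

-1

Euler's criterion: (24/59) ≡ 24^29 (mod 59).
24^2 ≡ 45 (mod 59)
24^4 ≡ 19 (mod 59)
24^8 ≡ 7 (mod 59)
24^16 ≡ 49 (mod 59)
24^29 = 24^(16+8+4+1) ≡ 58 (mod 59).
Result is 58 ≡ −1, so (24/59) = −1.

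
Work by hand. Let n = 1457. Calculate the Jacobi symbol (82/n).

-1

Pull out 2: since 1457 ≡ 1 (mod 8), (2/1457) = +1.
Reciprocity: 41 ≡ 1 and 1457 ≡ 1 (mod 4), so (41/1457) = +(1457/41).
Reduce top mod 41: now compute (22/41).
Pull out 2: since 41 ≡ 1 (mod 8), (2/41) = +1.
Reciprocity: 11 ≡ 3 and 41 ≡ 1 (mod 4), so (11/41) = +(41/11).
Reduce top mod 11: now compute (8/11).
Pull out 2^3: since 11 ≡ 3 (mod 8), (2/11) = -1, so (2/11)^3 = -1.
Reached (1/11) = 1. Collecting the sign flips along the way, the symbol is -1.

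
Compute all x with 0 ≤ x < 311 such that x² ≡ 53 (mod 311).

64, 247

Since 311 ≡ 3 (mod 4), a square root of 53 is 53^((311+1)/4) = 53^78 mod 311.
Repeated squaring: 53^2≡10, 53^4≡100, 53^8≡48, 53^16≡127, 53^32≡268, 53^64≡294 (mod 311).
53^78 = 53^(64+8+4+2) ≡ 64 (mod 311).
Check: 64² = 4096 ≡ 53 (mod 311). The two roots are 64 and 247.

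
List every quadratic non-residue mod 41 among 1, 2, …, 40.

Square k = 1,…,20 (k and 41−k give the same square):
1²=1, 2²=4, 3²=9, 4²=16, 5²=25, 6²=36, 7²≡8, 8²≡23, 9²≡40, 10²≡18, 11²≡39, 12²≡21, 13²≡5, 14²≡32, 15²≡20, 16²≡10, 17²≡2, 18²≡37, 19²≡33, 20²≡31 (mod 41).
The residues are {1, 2, 4, 5, 8, 9, 10, 16, 18, 20, 21, 23, 25, 31, 32, 33, 36, 37, 39, 40}; the non-residues are the remaining 20 nonzero classes.

3 6 7 11 12 13 14 15 17 19 22 24 26 27 28 29 30 34 35 38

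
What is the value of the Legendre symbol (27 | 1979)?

Reciprocity: 27 ≡ 3 and 1979 ≡ 3 (mod 4), so (27/1979) = −(1979/27).
Reduce top mod 27: now compute (8/27).
Pull out 2^3: since 27 ≡ 3 (mod 8), (2/27) = -1, so (2/27)^3 = -1.
Reached (1/27) = 1. Collecting the sign flips along the way, the symbol is +1.

1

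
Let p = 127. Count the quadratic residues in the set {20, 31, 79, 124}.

(20/127) = -1 → non-residue.
(31/127) = +1 → QR.
(79/127) = +1 → QR.
(124/127) = +1 → QR.
Total quadratic residues among the 4: 3.

3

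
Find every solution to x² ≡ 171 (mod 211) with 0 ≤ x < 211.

Since 211 ≡ 3 (mod 4), a square root of 171 is 171^((211+1)/4) = 171^53 mod 211.
Repeated squaring: 171^2≡123, 171^4≡148, 171^8≡171, 171^16≡123, 171^32≡148 (mod 211).
171^53 = 171^(32+16+4+1) ≡ 148 (mod 211).
Check: 148² = 21904 ≡ 171 (mod 211). The two roots are 63 and 148.

63, 148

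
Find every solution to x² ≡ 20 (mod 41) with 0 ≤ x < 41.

15, 26

41 ≡ 1 (mod 4), so we find a root by search.
Trying successive values, 15² = 225 ≡ 20 (mod 41). The other root is 41 − 15 = 26.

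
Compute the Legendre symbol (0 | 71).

0

Top reduces to 0: gcd > 1, so the symbol is 0.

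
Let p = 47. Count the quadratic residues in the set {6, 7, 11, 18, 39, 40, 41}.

3

(6/47) = +1 → QR.
(7/47) = +1 → QR.
(11/47) = -1 → non-residue.
(18/47) = +1 → QR.
(39/47) = -1 → non-residue.
(40/47) = -1 → non-residue.
(41/47) = -1 → non-residue.
Total quadratic residues among the 7: 3.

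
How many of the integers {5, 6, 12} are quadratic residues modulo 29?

2

(5/29) = +1 → QR.
(6/29) = +1 → QR.
(12/29) = -1 → non-residue.
Total quadratic residues among the 3: 2.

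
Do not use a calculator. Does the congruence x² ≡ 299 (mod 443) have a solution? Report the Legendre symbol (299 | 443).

Euler's criterion: (299/443) ≡ 299^221 (mod 443).
299^2 ≡ 358 (mod 443)
299^4 ≡ 137 (mod 443)
299^8 ≡ 163 (mod 443)
299^16 ≡ 432 (mod 443)
299^32 ≡ 121 (mod 443)
299^64 ≡ 22 (mod 443)
299^128 ≡ 41 (mod 443)
299^221 = 299^(128+64+16+8+4+1) ≡ 442 (mod 443).
Result is 442 ≡ −1, so (299/443) = −1.

-1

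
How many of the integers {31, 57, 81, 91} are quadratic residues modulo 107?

2

(31/107) = -1 → non-residue.
(57/107) = +1 → QR.
(81/107) = +1 → QR.
(91/107) = -1 → non-residue.
Total quadratic residues among the 4: 2.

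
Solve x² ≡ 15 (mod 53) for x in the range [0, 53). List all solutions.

11, 42

53 ≡ 1 (mod 4), so we find a root by search.
Trying successive values, 11² = 121 ≡ 15 (mod 53). The other root is 53 − 11 = 42.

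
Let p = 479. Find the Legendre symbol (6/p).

Euler's criterion: (6/479) ≡ 6^239 (mod 479).
6^2 ≡ 36 (mod 479)
6^4 ≡ 338 (mod 479)
6^8 ≡ 242 (mod 479)
6^16 ≡ 126 (mod 479)
6^32 ≡ 69 (mod 479)
6^64 ≡ 450 (mod 479)
6^128 ≡ 362 (mod 479)
6^239 = 6^(128+64+32+8+4+2+1) ≡ 1 (mod 479).
Result is 1, so (6/479) = 1.

1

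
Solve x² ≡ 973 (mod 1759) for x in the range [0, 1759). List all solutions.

228, 1531

Since 1759 ≡ 3 (mod 4), a square root of 973 is 973^((1759+1)/4) = 973^440 mod 1759.
Repeated squaring: 973^2≡387, 973^4≡254, 973^8≡1192, 973^16≡1351, 973^32≡1118, 973^64≡1034, 973^128≡1443, 973^256≡1352 (mod 1759).
973^440 = 973^(256+128+32+16+8) ≡ 228 (mod 1759).
Check: 228² = 51984 ≡ 973 (mod 1759). The two roots are 228 and 1531.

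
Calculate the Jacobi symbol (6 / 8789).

1

Pull out 2: since 8789 ≡ 5 (mod 8), (2/8789) = -1.
Reciprocity: 3 ≡ 3 and 8789 ≡ 1 (mod 4), so (3/8789) = +(8789/3).
Reduce top mod 3: now compute (2/3).
Pull out 2: since 3 ≡ 3 (mod 8), (2/3) = -1.
Reached (1/3) = 1. Collecting the sign flips along the way, the symbol is +1.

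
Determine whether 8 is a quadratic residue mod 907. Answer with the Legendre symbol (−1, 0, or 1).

Pull out 2^3: since 907 ≡ 3 (mod 8), (2/907) = -1, so (2/907)^3 = -1.
Reached (1/907) = 1. Collecting the sign flips along the way, the symbol is -1.

-1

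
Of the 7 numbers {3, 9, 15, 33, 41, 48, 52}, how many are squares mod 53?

3

(3/53) = -1 → non-residue.
(9/53) = +1 → QR.
(15/53) = +1 → QR.
(33/53) = -1 → non-residue.
(41/53) = -1 → non-residue.
(48/53) = -1 → non-residue.
(52/53) = +1 → QR.
Total quadratic residues among the 7: 3.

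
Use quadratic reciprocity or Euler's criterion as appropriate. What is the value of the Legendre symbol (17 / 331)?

1

Reciprocity: 17 ≡ 1 and 331 ≡ 3 (mod 4), so (17/331) = +(331/17).
Reduce top mod 17: now compute (8/17).
Pull out 2^3: since 17 ≡ 1 (mod 8), (2/17) = +1, so (2/17)^3 = +1.
Reached (1/17) = 1. Collecting the sign flips along the way, the symbol is +1.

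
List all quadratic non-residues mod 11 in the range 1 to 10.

2 6 7 8 10

Square k = 1,…,5 (k and 11−k give the same square):
1²=1, 2²=4, 3²=9, 4²≡5, 5²≡3 (mod 11).
The residues are {1, 3, 4, 5, 9}; the non-residues are the remaining 5 nonzero classes.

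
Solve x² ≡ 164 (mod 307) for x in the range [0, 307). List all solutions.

85, 222

Since 307 ≡ 3 (mod 4), a square root of 164 is 164^((307+1)/4) = 164^77 mod 307.
Repeated squaring: 164^2≡187, 164^4≡278, 164^8≡227, 164^16≡260, 164^32≡60, 164^64≡223 (mod 307).
164^77 = 164^(64+8+4+1) ≡ 222 (mod 307).
Check: 222² = 49284 ≡ 164 (mod 307). The two roots are 85 and 222.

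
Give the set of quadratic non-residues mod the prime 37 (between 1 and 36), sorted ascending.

Square k = 1,…,18 (k and 37−k give the same square):
1²=1, 2²=4, 3²=9, 4²=16, 5²=25, 6²=36, 7²≡12, 8²≡27, 9²≡7, 10²≡26, 11²≡10, 12²≡33, 13²≡21, 14²≡11, 15²≡3, 16²≡34, 17²≡30, 18²≡28 (mod 37).
The residues are {1, 3, 4, 7, 9, 10, 11, 12, 16, 21, 25, 26, 27, 28, 30, 33, 34, 36}; the non-residues are the remaining 18 nonzero classes.

2 5 6 8 13 14 15 17 18 19 20 22 23 24 29 31 32 35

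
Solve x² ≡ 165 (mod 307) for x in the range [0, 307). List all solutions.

Since 307 ≡ 3 (mod 4), a square root of 165 is 165^((307+1)/4) = 165^77 mod 307.
Repeated squaring: 165^2≡209, 165^4≡87, 165^8≡201, 165^16≡184, 165^32≡86, 165^64≡28 (mod 307).
165^77 = 165^(64+8+4+1) ≡ 127 (mod 307).
Check: 127² = 16129 ≡ 165 (mod 307). The two roots are 127 and 180.

127, 180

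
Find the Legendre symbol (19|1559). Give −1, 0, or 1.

Reciprocity: 19 ≡ 3 and 1559 ≡ 3 (mod 4), so (19/1559) = −(1559/19).
Reduce top mod 19: now compute (1/19).
Reached (1/19) = 1. Collecting the sign flips along the way, the symbol is -1.

-1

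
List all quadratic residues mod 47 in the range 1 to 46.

Square k = 1,…,23 (k and 47−k give the same square):
1²=1, 2²=4, 3²=9, 4²=16, 5²=25, 6²=36, 7²≡2, 8²≡17, 9²≡34, 10²≡6, 11²≡27, 12²≡3, 13²≡28, 14²≡8, 15²≡37, 16²≡21, 17²≡7, 18²≡42, 19²≡32, 20²≡24, 21²≡18, 22²≡14, 23²≡12 (mod 47).
So the quadratic residues mod 47 are {1, 2, 3, 4, 6, 7, 8, 9, 12, 14, 16, 17, 18, 21, 24, 25, 27, 28, 32, 34, 36, 37, 42}.

1, 2, 3, 4, 6, 7, 8, 9, 12, 14, 16, 17, 18, 21, 24, 25, 27, 28, 32, 34, 36, 37, 42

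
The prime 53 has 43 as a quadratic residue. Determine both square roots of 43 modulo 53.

53 ≡ 1 (mod 4), so we find a root by search.
Trying successive values, 19² = 361 ≡ 43 (mod 53). The other root is 53 − 19 = 34.

19, 34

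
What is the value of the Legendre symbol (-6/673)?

Euler's criterion: (-6/673) ≡ 667^336 (mod 673).
667^2 ≡ 36 (mod 673)
667^4 ≡ 623 (mod 673)
667^8 ≡ 481 (mod 673)
667^16 ≡ 522 (mod 673)
667^32 ≡ 592 (mod 673)
667^64 ≡ 504 (mod 673)
667^128 ≡ 295 (mod 673)
667^256 ≡ 208 (mod 673)
667^336 = 667^(256+64+16) ≡ 1 (mod 673).
Result is 1, so (-6/673) = 1.

1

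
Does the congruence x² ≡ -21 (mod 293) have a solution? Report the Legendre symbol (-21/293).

1

First reduce: -21 ≡ 272 (mod 293).
Pull out 2^4: since 293 ≡ 5 (mod 8), (2/293) = -1, so (2/293)^4 = +1.
Reciprocity: 17 ≡ 1 and 293 ≡ 1 (mod 4), so (17/293) = +(293/17).
Reduce top mod 17: now compute (4/17).
Pull out 2^2: since 17 ≡ 1 (mod 8), (2/17) = +1, so (2/17)^2 = +1.
Reached (1/17) = 1. Collecting the sign flips along the way, the symbol is +1.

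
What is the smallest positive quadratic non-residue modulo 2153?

3

(2/2153) = +1, so 2 is a residue.
(3/2153) = −1, so 3 is the smallest positive non-residue mod 2153.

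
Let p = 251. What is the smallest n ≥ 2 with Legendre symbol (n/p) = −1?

2

(2/251) = −1, so 2 is the smallest positive non-residue mod 251.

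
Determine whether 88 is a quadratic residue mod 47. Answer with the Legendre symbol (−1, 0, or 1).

Euler's criterion: (88/47) ≡ 41^23 (mod 47).
41^2 ≡ 36 (mod 47)
41^4 ≡ 27 (mod 47)
41^8 ≡ 24 (mod 47)
41^16 ≡ 12 (mod 47)
41^23 = 41^(16+4+2+1) ≡ 46 (mod 47).
Result is 46 ≡ −1, so (88/47) = −1.

-1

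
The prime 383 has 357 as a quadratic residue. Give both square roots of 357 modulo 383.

Since 383 ≡ 3 (mod 4), a square root of 357 is 357^((383+1)/4) = 357^96 mod 383.
Repeated squaring: 357^2≡293, 357^4≡57, 357^8≡185, 357^16≡138, 357^32≡277, 357^64≡129 (mod 383).
357^96 = 357^(64+32) ≡ 114 (mod 383).
Check: 114² = 12996 ≡ 357 (mod 383). The two roots are 114 and 269.

114, 269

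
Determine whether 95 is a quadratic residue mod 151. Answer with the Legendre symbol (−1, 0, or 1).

Euler's criterion: (95/151) ≡ 95^75 (mod 151).
95^2 ≡ 116 (mod 151)
95^4 ≡ 17 (mod 151)
95^8 ≡ 138 (mod 151)
95^16 ≡ 18 (mod 151)
95^32 ≡ 22 (mod 151)
95^64 ≡ 31 (mod 151)
95^75 = 95^(64+8+2+1) ≡ 1 (mod 151).
Result is 1, so (95/151) = 1.

1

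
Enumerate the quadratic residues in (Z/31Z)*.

1,2,4,5,7,8,9,10,14,16,18,19,20,25,28

Square k = 1,…,15 (k and 31−k give the same square):
1²=1, 2²=4, 3²=9, 4²=16, 5²=25, 6²≡5, 7²≡18, 8²≡2, 9²≡19, 10²≡7, 11²≡28, 12²≡20, 13²≡14, 14²≡10, 15²≡8 (mod 31).
So the quadratic residues mod 31 are {1, 2, 4, 5, 7, 8, 9, 10, 14, 16, 18, 19, 20, 25, 28}.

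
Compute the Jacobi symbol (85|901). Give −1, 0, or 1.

Reciprocity: 85 ≡ 1 and 901 ≡ 1 (mod 4), so (85/901) = +(901/85).
Reduce top mod 85: now compute (51/85).
Reciprocity: 51 ≡ 3 and 85 ≡ 1 (mod 4), so (51/85) = +(85/51).
Reduce top mod 51: now compute (34/51).
Pull out 2: since 51 ≡ 3 (mod 8), (2/51) = -1.
Reciprocity: 17 ≡ 1 and 51 ≡ 3 (mod 4), so (17/51) = +(51/17).
Reduce top mod 17: now compute (0/17).
Top reduces to 0: gcd > 1, so the symbol is 0.

0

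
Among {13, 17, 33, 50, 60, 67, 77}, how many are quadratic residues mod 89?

3

(13/89) = -1 → non-residue.
(17/89) = +1 → QR.
(33/89) = -1 → non-residue.
(50/89) = +1 → QR.
(60/89) = -1 → non-residue.
(67/89) = +1 → QR.
(77/89) = -1 → non-residue.
Total quadratic residues among the 7: 3.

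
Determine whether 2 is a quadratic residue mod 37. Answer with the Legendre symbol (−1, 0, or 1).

Pull out 2: since 37 ≡ 5 (mod 8), (2/37) = -1.
Reached (1/37) = 1. Collecting the sign flips along the way, the symbol is -1.

-1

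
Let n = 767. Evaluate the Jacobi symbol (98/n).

Pull out 2: since 767 ≡ 7 (mod 8), (2/767) = +1.
Reciprocity: 49 ≡ 1 and 767 ≡ 3 (mod 4), so (49/767) = +(767/49).
Reduce top mod 49: now compute (32/49).
Pull out 2^5: since 49 ≡ 1 (mod 8), (2/49) = +1, so (2/49)^5 = +1.
Reached (1/49) = 1. Collecting the sign flips along the way, the symbol is +1.

1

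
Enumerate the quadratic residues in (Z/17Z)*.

Square k = 1,…,8 (k and 17−k give the same square):
1²=1, 2²=4, 3²=9, 4²=16, 5²≡8, 6²≡2, 7²≡15, 8²≡13 (mod 17).
So the quadratic residues mod 17 are {1, 2, 4, 8, 9, 13, 15, 16}.

1,2,4,8,9,13,15,16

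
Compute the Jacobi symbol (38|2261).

0

Pull out 2: since 2261 ≡ 5 (mod 8), (2/2261) = -1.
Reciprocity: 19 ≡ 3 and 2261 ≡ 1 (mod 4), so (19/2261) = +(2261/19).
Reduce top mod 19: now compute (0/19).
Top reduces to 0: gcd > 1, so the symbol is 0.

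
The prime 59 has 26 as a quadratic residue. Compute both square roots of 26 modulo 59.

Since 59 ≡ 3 (mod 4), a square root of 26 is 26^((59+1)/4) = 26^15 mod 59.
Repeated squaring: 26^2≡27, 26^4≡21, 26^8≡28 (mod 59).
26^15 = 26^(8+4+2+1) ≡ 12 (mod 59).
Check: 12² = 144 ≡ 26 (mod 59). The two roots are 12 and 47.

12, 47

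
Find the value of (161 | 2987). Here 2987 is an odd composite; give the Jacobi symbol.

Reciprocity: 161 ≡ 1 and 2987 ≡ 3 (mod 4), so (161/2987) = +(2987/161).
Reduce top mod 161: now compute (89/161).
Reciprocity: 89 ≡ 1 and 161 ≡ 1 (mod 4), so (89/161) = +(161/89).
Reduce top mod 89: now compute (72/89).
Pull out 2^3: since 89 ≡ 1 (mod 8), (2/89) = +1, so (2/89)^3 = +1.
Reciprocity: 9 ≡ 1 and 89 ≡ 1 (mod 4), so (9/89) = +(89/9).
Reduce top mod 9: now compute (8/9).
Pull out 2^3: since 9 ≡ 1 (mod 8), (2/9) = +1, so (2/9)^3 = +1.
Reached (1/9) = 1. Collecting the sign flips along the way, the symbol is +1.

1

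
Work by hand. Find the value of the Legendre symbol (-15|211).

1

First reduce: -15 ≡ 196 (mod 211).
Pull out 2^2: since 211 ≡ 3 (mod 8), (2/211) = -1, so (2/211)^2 = +1.
Reciprocity: 49 ≡ 1 and 211 ≡ 3 (mod 4), so (49/211) = +(211/49).
Reduce top mod 49: now compute (15/49).
Reciprocity: 15 ≡ 3 and 49 ≡ 1 (mod 4), so (15/49) = +(49/15).
Reduce top mod 15: now compute (4/15).
Pull out 2^2: since 15 ≡ 7 (mod 8), (2/15) = +1, so (2/15)^2 = +1.
Reached (1/15) = 1. Collecting the sign flips along the way, the symbol is +1.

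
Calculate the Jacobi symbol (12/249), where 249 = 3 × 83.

0

Pull out 2^2: since 249 ≡ 1 (mod 8), (2/249) = +1, so (2/249)^2 = +1.
Reciprocity: 3 ≡ 3 and 249 ≡ 1 (mod 4), so (3/249) = +(249/3).
Reduce top mod 3: now compute (0/3).
Top reduces to 0: gcd > 1, so the symbol is 0.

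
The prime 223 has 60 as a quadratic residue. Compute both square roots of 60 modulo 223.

Since 223 ≡ 3 (mod 4), a square root of 60 is 60^((223+1)/4) = 60^56 mod 223.
Repeated squaring: 60^2≡32, 60^4≡132, 60^8≡30, 60^16≡8, 60^32≡64 (mod 223).
60^56 = 60^(32+16+8) ≡ 196 (mod 223).
Check: 196² = 38416 ≡ 60 (mod 223). The two roots are 27 and 196.

27, 196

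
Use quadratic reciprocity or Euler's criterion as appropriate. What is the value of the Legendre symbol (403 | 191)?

-1

First reduce: 403 ≡ 21 (mod 191).
Reciprocity: 21 ≡ 1 and 191 ≡ 3 (mod 4), so (21/191) = +(191/21).
Reduce top mod 21: now compute (2/21).
Pull out 2: since 21 ≡ 5 (mod 8), (2/21) = -1.
Reached (1/21) = 1. Collecting the sign flips along the way, the symbol is -1.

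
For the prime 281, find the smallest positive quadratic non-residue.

3

(2/281) = +1, so 2 is a residue.
(3/281) = −1, so 3 is the smallest positive non-residue mod 281.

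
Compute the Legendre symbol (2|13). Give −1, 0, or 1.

-1

Euler's criterion: (2/13) ≡ 2^6 (mod 13).
2^2 ≡ 4 (mod 13)
2^4 ≡ 3 (mod 13)
2^6 = 2^(4+2) ≡ 12 (mod 13).
Result is 12 ≡ −1, so (2/13) = −1.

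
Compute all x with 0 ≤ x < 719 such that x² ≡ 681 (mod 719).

Since 719 ≡ 3 (mod 4), a square root of 681 is 681^((719+1)/4) = 681^180 mod 719.
Repeated squaring: 681^2≡6, 681^4≡36, 681^8≡577, 681^16≡32, 681^32≡305, 681^64≡274, 681^128≡300 (mod 719).
681^180 = 681^(128+32+16+4) ≡ 443 (mod 719).
Check: 443² = 196249 ≡ 681 (mod 719). The two roots are 276 and 443.

276, 443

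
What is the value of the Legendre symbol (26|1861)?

Pull out 2: since 1861 ≡ 5 (mod 8), (2/1861) = -1.
Reciprocity: 13 ≡ 1 and 1861 ≡ 1 (mod 4), so (13/1861) = +(1861/13).
Reduce top mod 13: now compute (2/13).
Pull out 2: since 13 ≡ 5 (mod 8), (2/13) = -1.
Reached (1/13) = 1. Collecting the sign flips along the way, the symbol is +1.

1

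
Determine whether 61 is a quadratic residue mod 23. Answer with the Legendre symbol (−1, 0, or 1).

First reduce: 61 ≡ 15 (mod 23).
Reciprocity: 15 ≡ 3 and 23 ≡ 3 (mod 4), so (15/23) = −(23/15).
Reduce top mod 15: now compute (8/15).
Pull out 2^3: since 15 ≡ 7 (mod 8), (2/15) = +1, so (2/15)^3 = +1.
Reached (1/15) = 1. Collecting the sign flips along the way, the symbol is -1.

-1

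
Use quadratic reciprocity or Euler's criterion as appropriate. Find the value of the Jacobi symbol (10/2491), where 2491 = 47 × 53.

Pull out 2: since 2491 ≡ 3 (mod 8), (2/2491) = -1.
Reciprocity: 5 ≡ 1 and 2491 ≡ 3 (mod 4), so (5/2491) = +(2491/5).
Reduce top mod 5: now compute (1/5).
Reached (1/5) = 1. Collecting the sign flips along the way, the symbol is -1.

-1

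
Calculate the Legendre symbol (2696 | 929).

1

First reduce: 2696 ≡ 838 (mod 929).
Pull out 2: since 929 ≡ 1 (mod 8), (2/929) = +1.
Reciprocity: 419 ≡ 3 and 929 ≡ 1 (mod 4), so (419/929) = +(929/419).
Reduce top mod 419: now compute (91/419).
Reciprocity: 91 ≡ 3 and 419 ≡ 3 (mod 4), so (91/419) = −(419/91).
Reduce top mod 91: now compute (55/91).
Reciprocity: 55 ≡ 3 and 91 ≡ 3 (mod 4), so (55/91) = −(91/55).
Reduce top mod 55: now compute (36/55).
Pull out 2^2: since 55 ≡ 7 (mod 8), (2/55) = +1, so (2/55)^2 = +1.
Reciprocity: 9 ≡ 1 and 55 ≡ 3 (mod 4), so (9/55) = +(55/9).
Reduce top mod 9: now compute (1/9).
Reached (1/9) = 1. Collecting the sign flips along the way, the symbol is +1.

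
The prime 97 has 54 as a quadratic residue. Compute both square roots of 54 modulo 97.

32, 65

97 ≡ 1 (mod 4), so we find a root by search.
Trying successive values, 32² = 1024 ≡ 54 (mod 97). The other root is 97 − 32 = 65.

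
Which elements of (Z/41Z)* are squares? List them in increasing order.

1, 2, 4, 5, 8, 9, 10, 16, 18, 20, 21, 23, 25, 31, 32, 33, 36, 37, 39, 40

Square k = 1,…,20 (k and 41−k give the same square):
1²=1, 2²=4, 3²=9, 4²=16, 5²=25, 6²=36, 7²≡8, 8²≡23, 9²≡40, 10²≡18, 11²≡39, 12²≡21, 13²≡5, 14²≡32, 15²≡20, 16²≡10, 17²≡2, 18²≡37, 19²≡33, 20²≡31 (mod 41).
So the quadratic residues mod 41 are {1, 2, 4, 5, 8, 9, 10, 16, 18, 20, 21, 23, 25, 31, 32, 33, 36, 37, 39, 40}.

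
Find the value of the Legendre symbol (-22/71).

1

First reduce: -22 ≡ 49 (mod 71).
Reciprocity: 49 ≡ 1 and 71 ≡ 3 (mod 4), so (49/71) = +(71/49).
Reduce top mod 49: now compute (22/49).
Pull out 2: since 49 ≡ 1 (mod 8), (2/49) = +1.
Reciprocity: 11 ≡ 3 and 49 ≡ 1 (mod 4), so (11/49) = +(49/11).
Reduce top mod 11: now compute (5/11).
Reciprocity: 5 ≡ 1 and 11 ≡ 3 (mod 4), so (5/11) = +(11/5).
Reduce top mod 5: now compute (1/5).
Reached (1/5) = 1. Collecting the sign flips along the way, the symbol is +1.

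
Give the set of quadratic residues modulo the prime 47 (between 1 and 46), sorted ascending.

Square k = 1,…,23 (k and 47−k give the same square):
1²=1, 2²=4, 3²=9, 4²=16, 5²=25, 6²=36, 7²≡2, 8²≡17, 9²≡34, 10²≡6, 11²≡27, 12²≡3, 13²≡28, 14²≡8, 15²≡37, 16²≡21, 17²≡7, 18²≡42, 19²≡32, 20²≡24, 21²≡18, 22²≡14, 23²≡12 (mod 47).
So the quadratic residues mod 47 are {1, 2, 3, 4, 6, 7, 8, 9, 12, 14, 16, 17, 18, 21, 24, 25, 27, 28, 32, 34, 36, 37, 42}.

1, 2, 3, 4, 6, 7, 8, 9, 12, 14, 16, 17, 18, 21, 24, 25, 27, 28, 32, 34, 36, 37, 42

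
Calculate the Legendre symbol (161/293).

Reciprocity: 161 ≡ 1 and 293 ≡ 1 (mod 4), so (161/293) = +(293/161).
Reduce top mod 161: now compute (132/161).
Pull out 2^2: since 161 ≡ 1 (mod 8), (2/161) = +1, so (2/161)^2 = +1.
Reciprocity: 33 ≡ 1 and 161 ≡ 1 (mod 4), so (33/161) = +(161/33).
Reduce top mod 33: now compute (29/33).
Reciprocity: 29 ≡ 1 and 33 ≡ 1 (mod 4), so (29/33) = +(33/29).
Reduce top mod 29: now compute (4/29).
Pull out 2^2: since 29 ≡ 5 (mod 8), (2/29) = -1, so (2/29)^2 = +1.
Reached (1/29) = 1. Collecting the sign flips along the way, the symbol is +1.

1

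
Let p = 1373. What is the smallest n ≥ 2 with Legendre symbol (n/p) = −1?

(2/1373) = −1, so 2 is the smallest positive non-residue mod 1373.

2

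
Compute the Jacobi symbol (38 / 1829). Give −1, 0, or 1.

-1

Pull out 2: since 1829 ≡ 5 (mod 8), (2/1829) = -1.
Reciprocity: 19 ≡ 3 and 1829 ≡ 1 (mod 4), so (19/1829) = +(1829/19).
Reduce top mod 19: now compute (5/19).
Reciprocity: 5 ≡ 1 and 19 ≡ 3 (mod 4), so (5/19) = +(19/5).
Reduce top mod 5: now compute (4/5).
Pull out 2^2: since 5 ≡ 5 (mod 8), (2/5) = -1, so (2/5)^2 = +1.
Reached (1/5) = 1. Collecting the sign flips along the way, the symbol is -1.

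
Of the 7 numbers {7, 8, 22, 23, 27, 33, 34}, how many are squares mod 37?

4

(7/37) = +1 → QR.
(8/37) = -1 → non-residue.
(22/37) = -1 → non-residue.
(23/37) = -1 → non-residue.
(27/37) = +1 → QR.
(33/37) = +1 → QR.
(34/37) = +1 → QR.
Total quadratic residues among the 7: 4.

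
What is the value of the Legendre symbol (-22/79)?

-1

Euler's criterion: (-22/79) ≡ 57^39 (mod 79).
57^2 ≡ 10 (mod 79)
57^4 ≡ 21 (mod 79)
57^8 ≡ 46 (mod 79)
57^16 ≡ 62 (mod 79)
57^32 ≡ 52 (mod 79)
57^39 = 57^(32+4+2+1) ≡ 78 (mod 79).
Result is 78 ≡ −1, so (-22/79) = −1.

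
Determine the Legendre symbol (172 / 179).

Pull out 2^2: since 179 ≡ 3 (mod 8), (2/179) = -1, so (2/179)^2 = +1.
Reciprocity: 43 ≡ 3 and 179 ≡ 3 (mod 4), so (43/179) = −(179/43).
Reduce top mod 43: now compute (7/43).
Reciprocity: 7 ≡ 3 and 43 ≡ 3 (mod 4), so (7/43) = −(43/7).
Reduce top mod 7: now compute (1/7).
Reached (1/7) = 1. Collecting the sign flips along the way, the symbol is +1.

1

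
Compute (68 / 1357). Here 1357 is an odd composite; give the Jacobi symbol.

Pull out 2^2: since 1357 ≡ 5 (mod 8), (2/1357) = -1, so (2/1357)^2 = +1.
Reciprocity: 17 ≡ 1 and 1357 ≡ 1 (mod 4), so (17/1357) = +(1357/17).
Reduce top mod 17: now compute (14/17).
Pull out 2: since 17 ≡ 1 (mod 8), (2/17) = +1.
Reciprocity: 7 ≡ 3 and 17 ≡ 1 (mod 4), so (7/17) = +(17/7).
Reduce top mod 7: now compute (3/7).
Reciprocity: 3 ≡ 3 and 7 ≡ 3 (mod 4), so (3/7) = −(7/3).
Reduce top mod 3: now compute (1/3).
Reached (1/3) = 1. Collecting the sign flips along the way, the symbol is -1.

-1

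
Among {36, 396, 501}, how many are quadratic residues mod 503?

(36/503) = +1 → QR.
(396/503) = +1 → QR.
(501/503) = -1 → non-residue.
Total quadratic residues among the 3: 2.

2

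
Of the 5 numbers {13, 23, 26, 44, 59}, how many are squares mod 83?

4

(13/83) = -1 → non-residue.
(23/83) = +1 → QR.
(26/83) = +1 → QR.
(44/83) = +1 → QR.
(59/83) = +1 → QR.
Total quadratic residues among the 5: 4.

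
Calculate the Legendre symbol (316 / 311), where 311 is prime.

1

First reduce: 316 ≡ 5 (mod 311).
Reciprocity: 5 ≡ 1 and 311 ≡ 3 (mod 4), so (5/311) = +(311/5).
Reduce top mod 5: now compute (1/5).
Reached (1/5) = 1. Collecting the sign flips along the way, the symbol is +1.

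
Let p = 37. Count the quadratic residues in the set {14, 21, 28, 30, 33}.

(14/37) = -1 → non-residue.
(21/37) = +1 → QR.
(28/37) = +1 → QR.
(30/37) = +1 → QR.
(33/37) = +1 → QR.
Total quadratic residues among the 5: 4.

4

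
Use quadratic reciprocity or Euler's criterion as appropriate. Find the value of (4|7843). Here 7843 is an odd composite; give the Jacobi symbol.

1

Pull out 2^2: since 7843 ≡ 3 (mod 8), (2/7843) = -1, so (2/7843)^2 = +1.
Reached (1/7843) = 1. Collecting the sign flips along the way, the symbol is +1.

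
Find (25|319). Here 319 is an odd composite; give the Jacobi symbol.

1

Reciprocity: 25 ≡ 1 and 319 ≡ 3 (mod 4), so (25/319) = +(319/25).
Reduce top mod 25: now compute (19/25).
Reciprocity: 19 ≡ 3 and 25 ≡ 1 (mod 4), so (19/25) = +(25/19).
Reduce top mod 19: now compute (6/19).
Pull out 2: since 19 ≡ 3 (mod 8), (2/19) = -1.
Reciprocity: 3 ≡ 3 and 19 ≡ 3 (mod 4), so (3/19) = −(19/3).
Reduce top mod 3: now compute (1/3).
Reached (1/3) = 1. Collecting the sign flips along the way, the symbol is +1.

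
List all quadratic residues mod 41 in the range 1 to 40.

Square k = 1,…,20 (k and 41−k give the same square):
1²=1, 2²=4, 3²=9, 4²=16, 5²=25, 6²=36, 7²≡8, 8²≡23, 9²≡40, 10²≡18, 11²≡39, 12²≡21, 13²≡5, 14²≡32, 15²≡20, 16²≡10, 17²≡2, 18²≡37, 19²≡33, 20²≡31 (mod 41).
So the quadratic residues mod 41 are {1, 2, 4, 5, 8, 9, 10, 16, 18, 20, 21, 23, 25, 31, 32, 33, 36, 37, 39, 40}.

1, 2, 4, 5, 8, 9, 10, 16, 18, 20, 21, 23, 25, 31, 32, 33, 36, 37, 39, 40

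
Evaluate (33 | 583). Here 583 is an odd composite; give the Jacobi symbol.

0

Reciprocity: 33 ≡ 1 and 583 ≡ 3 (mod 4), so (33/583) = +(583/33).
Reduce top mod 33: now compute (22/33).
Pull out 2: since 33 ≡ 1 (mod 8), (2/33) = +1.
Reciprocity: 11 ≡ 3 and 33 ≡ 1 (mod 4), so (11/33) = +(33/11).
Reduce top mod 11: now compute (0/11).
Top reduces to 0: gcd > 1, so the symbol is 0.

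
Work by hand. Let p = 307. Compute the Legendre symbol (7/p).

1

Reciprocity: 7 ≡ 3 and 307 ≡ 3 (mod 4), so (7/307) = −(307/7).
Reduce top mod 7: now compute (6/7).
Pull out 2: since 7 ≡ 7 (mod 8), (2/7) = +1.
Reciprocity: 3 ≡ 3 and 7 ≡ 3 (mod 4), so (3/7) = −(7/3).
Reduce top mod 3: now compute (1/3).
Reached (1/3) = 1. Collecting the sign flips along the way, the symbol is +1.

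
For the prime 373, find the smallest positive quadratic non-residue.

2

(2/373) = −1, so 2 is the smallest positive non-residue mod 373.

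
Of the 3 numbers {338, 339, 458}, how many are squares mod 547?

1

(338/547) = -1 → non-residue.
(339/547) = -1 → non-residue.
(458/547) = +1 → QR.
Total quadratic residues among the 3: 1.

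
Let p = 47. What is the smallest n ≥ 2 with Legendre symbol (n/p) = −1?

5

(2/47) = +1, so 2 is a residue.
(3/47) = +1, so 3 is a residue.
(4/47) = +1, so 4 is a residue.
(5/47) = −1, so 5 is the smallest positive non-residue mod 47.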